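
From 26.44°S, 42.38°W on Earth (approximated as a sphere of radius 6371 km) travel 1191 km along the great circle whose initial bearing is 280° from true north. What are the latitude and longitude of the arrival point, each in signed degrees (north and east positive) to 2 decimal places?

-24.12°, -53.95°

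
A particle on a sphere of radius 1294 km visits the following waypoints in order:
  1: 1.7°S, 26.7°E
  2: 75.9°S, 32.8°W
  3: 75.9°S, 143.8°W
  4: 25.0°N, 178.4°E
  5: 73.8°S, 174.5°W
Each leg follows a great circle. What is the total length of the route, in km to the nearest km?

Leg 1→2: central angle 1.4178 rad, distance 1834.7 km.
Leg 2→3: central angle 0.4043 rad, distance 523.1 km.
Leg 3→4: central angle 1.8085 rad, distance 2340.1 km.
Leg 4→5: central angle 1.7263 rad, distance 2233.9 km.
Total: 1834.7 + 523.1 + 2340.1 + 2233.9 ≈ 6932 km.

6932 km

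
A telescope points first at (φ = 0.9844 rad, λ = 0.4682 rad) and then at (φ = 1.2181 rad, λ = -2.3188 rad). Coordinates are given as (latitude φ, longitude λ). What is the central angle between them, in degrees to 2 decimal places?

52.96°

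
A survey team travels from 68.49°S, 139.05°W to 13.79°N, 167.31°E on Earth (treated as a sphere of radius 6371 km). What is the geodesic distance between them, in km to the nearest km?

10075 km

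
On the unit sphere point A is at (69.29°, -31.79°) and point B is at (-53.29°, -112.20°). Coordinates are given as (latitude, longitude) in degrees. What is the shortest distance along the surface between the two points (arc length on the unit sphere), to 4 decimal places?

With latitudes φ₁ = 69.290°, φ₂ = -53.290° and longitude difference Δλ = -80.410°:
cos c = sin φ₁ sin φ₂ + cos φ₁ cos φ₂ cos Δλ = (0.9354)(-0.8017) + (0.3536)(0.5978)(0.1666) = -0.71465,
so c = arccos(-0.71465) = 2.36692 rad.
On the unit sphere the arc length equals the central angle: 2.3669.

2.3669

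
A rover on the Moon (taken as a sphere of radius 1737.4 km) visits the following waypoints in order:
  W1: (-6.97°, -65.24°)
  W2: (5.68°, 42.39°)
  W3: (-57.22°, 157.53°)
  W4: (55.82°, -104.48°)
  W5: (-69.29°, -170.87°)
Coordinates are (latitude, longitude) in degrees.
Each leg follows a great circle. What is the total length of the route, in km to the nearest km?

14793 km

Leg W1→W2: central angle 1.8872 rad, distance 3278.8 km.
Leg W2→W3: central angle 1.8882 rad, distance 3280.5 km.
Leg W3→W4: central angle 2.4006 rad, distance 4170.8 km.
Leg W4→W5: central angle 2.3382 rad, distance 4062.3 km.
Total: 3278.8 + 3280.5 + 4170.8 + 4062.3 ≈ 14793 km.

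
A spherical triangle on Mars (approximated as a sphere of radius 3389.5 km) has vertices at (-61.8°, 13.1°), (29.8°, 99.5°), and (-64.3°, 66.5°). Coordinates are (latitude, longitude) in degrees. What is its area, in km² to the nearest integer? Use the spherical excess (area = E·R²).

Side lengths (central angles): a = 1.7034, b = 0.4120, c = 1.9957 rad; semiperimeter s = 2.0556.
By l'Huilier's theorem, tan(E/4) = √[tan(s/2) tan((s−a)/2) tan((s−b)/2) tan((s−c)/2)], giving spherical excess E = 0.3885 rad.
Area = E·R² = 0.3885 × (3389.5)² ≈ 4463620 km².

4463620 km²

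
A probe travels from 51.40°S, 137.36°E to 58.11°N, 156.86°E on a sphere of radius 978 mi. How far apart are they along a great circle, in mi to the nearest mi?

1889 mi

In radians: φ₁ = -0.8971, φ₂ = 1.0142, Δλ = 19.500° = 0.3403 rad.
cos c = sin φ₁ sin φ₂ + cos φ₁ cos φ₂ cos Δλ = (-0.7815)(0.8491) + (0.6239)(0.5283)(0.9426) = -0.35288,
so c = arccos(-0.35288) = 1.93144 rad.
Distance = R·c = 978 × 1.9314 ≈ 1889 mi.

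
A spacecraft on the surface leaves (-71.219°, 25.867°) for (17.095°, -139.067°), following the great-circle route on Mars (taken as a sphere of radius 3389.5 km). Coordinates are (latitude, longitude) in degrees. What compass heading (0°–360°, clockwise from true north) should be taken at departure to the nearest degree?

Δλ = -164.934° = -2.8786 rad.
y = sin Δλ · cos φ₂ = (-0.2599)(0.9558) = -0.2484
x = cos φ₁ sin φ₂ − sin φ₁ cos φ₂ cos Δλ = (0.3220)(0.2940) − (-0.9468)(0.9558)(-0.9656) = -0.7792
θ = atan2(y, x) = -162.31°; adding 360° gives 198°.

198°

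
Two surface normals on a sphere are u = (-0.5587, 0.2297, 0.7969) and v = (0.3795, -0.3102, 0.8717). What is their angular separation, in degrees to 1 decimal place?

u·v = 0.4114; |u| = 1.0000, |v| = 1.0001.
cos θ = (u·v)/(|u||v|) = 0.4114, so θ = 65.7°.

65.7°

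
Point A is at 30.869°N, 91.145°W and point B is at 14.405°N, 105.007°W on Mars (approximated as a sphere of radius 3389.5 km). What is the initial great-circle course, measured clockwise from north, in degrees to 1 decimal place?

220.8°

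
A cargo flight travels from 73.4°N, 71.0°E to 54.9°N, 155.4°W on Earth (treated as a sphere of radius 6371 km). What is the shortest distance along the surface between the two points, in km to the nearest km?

5323 km

In radians: φ₁ = 1.2811, φ₂ = 0.9582, Δλ = 133.600° = 2.3318 rad.
cos c = sin φ₁ sin φ₂ + cos φ₁ cos φ₂ cos Δλ = (0.9583)(0.8181) + (0.2857)(0.5750)(-0.6896) = 0.67077,
so c = arccos(0.67077) = 0.83556 rad.
Distance = R·c = 6371 × 0.8356 ≈ 5323 km.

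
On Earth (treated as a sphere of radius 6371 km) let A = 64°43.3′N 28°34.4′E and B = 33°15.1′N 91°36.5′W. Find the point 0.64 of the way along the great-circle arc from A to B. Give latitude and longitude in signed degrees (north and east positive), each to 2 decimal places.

The central angle between A and B is δ = 1.2490 rad.
With f = 0.64, the slerp weights are sin((1−f)δ)/sin δ = 0.4582 and sin(fδ)/sin δ = 0.7557.
Weighted sum of the unit vectors: (0.4582)·(0.3750,0.2042,0.9042) + (0.7557)·(-0.0235,-0.8359,0.5483) = (0.1541, -0.5381, 0.8286).
Converting back: φ = atan2(z, √(x²+y²)) = 55.96°, λ = atan2(y, x) = -74.02°.

55.96°, -74.02°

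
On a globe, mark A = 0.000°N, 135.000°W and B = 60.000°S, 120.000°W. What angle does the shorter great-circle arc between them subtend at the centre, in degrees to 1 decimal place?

With latitudes φ₁ = 0.000°, φ₂ = -60.000° and longitude difference Δλ = 15.000°:
Haversine: a = sin²(Δφ/2) + cos φ₁ cos φ₂ sin²(Δλ/2) = 0.2500 + (1.0000)(0.5000)(0.0170) = 0.25852.
Central angle c = 2·arcsin(√a) = 1.06676 rad.
So the angular separation is 61.1°.

61.1°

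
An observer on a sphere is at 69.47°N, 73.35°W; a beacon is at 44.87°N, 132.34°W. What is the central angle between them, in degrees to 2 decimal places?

37.93°

Let φ₁ = 1.2125 rad, φ₂ = 0.7831 rad, and Δλ = -1.0296 rad.
Haversine: a = sin²(Δφ/2) + cos φ₁ cos φ₂ sin²(Δλ/2) = 0.0454 + (0.3507)(0.7087)(0.2424) = 0.10563.
Central angle c = 2·arcsin(√a) = 0.66204 rad.
So the angular separation is 37.93°.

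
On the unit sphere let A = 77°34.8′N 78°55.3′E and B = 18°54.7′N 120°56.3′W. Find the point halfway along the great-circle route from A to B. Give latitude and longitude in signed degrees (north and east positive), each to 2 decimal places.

The central angle between A and B is δ = 1.4453 rad.
With f = 0.5, the slerp weights are sin((1−f)δ)/sin δ = 0.6666 and sin(fδ)/sin δ = 0.6666.
Weighted sum of the unit vectors: (0.6666)·(0.0413,0.2111,0.9766) + (0.6666)·(-0.4864,-0.8114,0.3241) = (-0.2967, -0.4002, 0.8671).
Converting back: φ = atan2(z, √(x²+y²)) = 60.12°, λ = atan2(y, x) = -126.55°.

60.12°, -126.55°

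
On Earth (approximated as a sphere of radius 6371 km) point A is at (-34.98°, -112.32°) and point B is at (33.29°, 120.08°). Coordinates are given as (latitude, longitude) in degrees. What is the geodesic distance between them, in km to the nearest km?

15245 km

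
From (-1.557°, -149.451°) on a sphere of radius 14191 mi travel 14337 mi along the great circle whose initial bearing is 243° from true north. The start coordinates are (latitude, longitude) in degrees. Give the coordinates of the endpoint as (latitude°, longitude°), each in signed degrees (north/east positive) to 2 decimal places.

Angular distance δ = d/R = 14337/14191 = 1.01029 rad; initial bearing θ = 4.2412 rad.
sin φ₂ = sin φ₁ cos δ + cos φ₁ sin δ cos θ = (-0.0272)(0.5316) + (0.9996)(0.8470)(-0.4540) = -0.3988, so φ₂ = -23.50°.
Δλ = atan2(sin θ sin δ cos φ₁, cos δ − sin φ₁ sin φ₂) = atan2(-0.7544, 0.5208) = -55.381°.
λ₂ = -149.451° − 55.381° = -204.83° → 155.17° after wrapping to (−180°, 180°].

-23.50°, 155.17°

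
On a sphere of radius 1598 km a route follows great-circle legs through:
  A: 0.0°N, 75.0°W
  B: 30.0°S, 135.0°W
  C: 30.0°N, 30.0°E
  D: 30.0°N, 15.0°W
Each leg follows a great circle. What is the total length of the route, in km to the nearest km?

7532 km

Leg A→B: central angle 1.1230 rad, distance 1794.5 km.
Leg B→C: central angle 2.9150 rad, distance 4658.2 km.
Leg C→D: central angle 0.6756 rad, distance 1079.6 km.
Total: 1794.5 + 4658.2 + 1079.6 ≈ 7532 km.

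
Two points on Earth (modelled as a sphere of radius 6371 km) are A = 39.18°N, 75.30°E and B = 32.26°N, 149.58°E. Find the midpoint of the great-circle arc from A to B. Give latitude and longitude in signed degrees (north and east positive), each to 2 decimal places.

The central angle between A and B is δ = 1.0300 rad.
With f = 0.5, the slerp weights are sin((1−f)δ)/sin δ = 0.5745 and sin(fδ)/sin δ = 0.5745.
Weighted sum of the unit vectors: (0.5745)·(0.1967,0.7498,0.6318) + (0.5745)·(-0.7292,0.4282,0.5338) = (-0.3059, 0.6768, 0.6696).
Converting back: φ = atan2(z, √(x²+y²)) = 42.04°, λ = atan2(y, x) = 114.33°.

42.04°, 114.33°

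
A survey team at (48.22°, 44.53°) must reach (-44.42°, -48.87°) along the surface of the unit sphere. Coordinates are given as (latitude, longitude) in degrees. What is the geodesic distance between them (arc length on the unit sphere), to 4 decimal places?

Let φ₁ = 0.8416 rad, φ₂ = -0.7753 rad, and Δλ = -1.6301 rad.
Haversine: a = sin²(Δφ/2) + cos φ₁ cos φ₂ sin²(Δλ/2) = 0.5230 + (0.6663)(0.7142)(0.5297) = 0.77508.
Central angle c = 2·arcsin(√a) = 2.15334 rad.
On the unit sphere the arc length equals the central angle: 2.1533.

2.1533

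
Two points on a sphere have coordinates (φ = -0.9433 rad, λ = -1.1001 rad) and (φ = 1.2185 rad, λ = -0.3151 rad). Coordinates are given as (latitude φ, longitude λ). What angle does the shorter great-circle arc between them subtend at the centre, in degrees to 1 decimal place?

128.1°

In radians: φ₁ = -0.9433, φ₂ = 1.2185, Δλ = 44.977° = 0.7850 rad.
cos c = sin φ₁ sin φ₂ + cos φ₁ cos φ₂ cos Δλ = (-0.8095)(0.9386) + (0.5871)(0.3451)(0.7074) = -0.61647,
so c = arccos(-0.61647) = 2.23505 rad.
So the angular separation is 128.1°.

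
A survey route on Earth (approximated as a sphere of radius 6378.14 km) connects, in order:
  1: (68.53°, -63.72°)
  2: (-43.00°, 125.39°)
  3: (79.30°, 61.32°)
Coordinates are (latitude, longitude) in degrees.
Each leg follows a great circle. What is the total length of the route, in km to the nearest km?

31355 km

Leg 1→2: central angle 2.6882 rad, distance 17146.0 km.
Leg 2→3: central angle 2.2278 rad, distance 14209.4 km.
Total: 17146.0 + 14209.4 ≈ 31355 km.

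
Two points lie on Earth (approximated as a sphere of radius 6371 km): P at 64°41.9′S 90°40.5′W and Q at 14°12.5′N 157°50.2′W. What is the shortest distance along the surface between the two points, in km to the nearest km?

10397 km

With latitudes φ₁ = -64.698°, φ₂ = 14.208° and longitude difference Δλ = -67.162°:
Haversine: a = sin²(Δφ/2) + cos φ₁ cos φ₂ sin²(Δλ/2) = 0.4038 + (0.4274)(0.9694)(0.3059) = 0.53055.
Central angle c = 2·arcsin(√a) = 1.63193 rad.
Distance = R·c = 6371 × 1.6319 ≈ 10397 km.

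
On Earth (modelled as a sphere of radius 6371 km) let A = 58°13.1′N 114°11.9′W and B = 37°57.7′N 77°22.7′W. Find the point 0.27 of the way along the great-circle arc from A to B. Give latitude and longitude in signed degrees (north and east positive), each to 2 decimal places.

54.02°, -101.05°

Central angle δ = 0.5446 rad. Interpolating on the sphere with fraction f = 0.27:
P = [sin((1−f)δ)·A + sin(fδ)·B] / sin δ = 0.7473·A + 0.2828·B in Cartesian coordinates,
giving P = (-0.1126, -0.5766, 0.8092), i.e. latitude 54.02°, longitude -101.05°.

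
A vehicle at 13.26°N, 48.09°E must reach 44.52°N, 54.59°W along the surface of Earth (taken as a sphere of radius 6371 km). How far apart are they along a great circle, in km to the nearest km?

9953 km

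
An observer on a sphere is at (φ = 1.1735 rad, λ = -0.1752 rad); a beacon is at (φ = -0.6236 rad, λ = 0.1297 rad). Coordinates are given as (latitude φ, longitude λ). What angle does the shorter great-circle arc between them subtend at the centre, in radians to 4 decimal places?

1.8120 rad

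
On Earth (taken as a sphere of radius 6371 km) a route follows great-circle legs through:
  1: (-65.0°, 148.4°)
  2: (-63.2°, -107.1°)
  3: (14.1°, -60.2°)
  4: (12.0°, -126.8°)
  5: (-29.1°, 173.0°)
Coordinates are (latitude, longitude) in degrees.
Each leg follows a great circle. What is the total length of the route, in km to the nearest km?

29086 km

Leg 1→2: central angle 0.7056 rad, distance 4495.1 km.
Leg 2→3: central angle 1.4894 rad, distance 9488.7 km.
Leg 3→4: central angle 1.1292 rad, distance 7193.9 km.
Leg 4→5: central angle 1.2412 rad, distance 7907.8 km.
Total: 4495.1 + 9488.7 + 7193.9 + 7907.8 ≈ 29086 km.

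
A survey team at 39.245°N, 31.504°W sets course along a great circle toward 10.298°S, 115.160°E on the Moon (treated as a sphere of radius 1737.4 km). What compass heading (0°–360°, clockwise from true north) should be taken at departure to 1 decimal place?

54.8°

With φ₁ = 0.6850, φ₂ = -0.1797, Δλ = 2.5598 rad, the forward-azimuth formula gives
θ = atan2( sin Δλ cos φ₂ , cos φ₁ sin φ₂ − sin φ₁ cos φ₂ cos Δλ ) = atan2(0.5407, 0.3816) = 54.79°.
So the initial bearing is 54.8°.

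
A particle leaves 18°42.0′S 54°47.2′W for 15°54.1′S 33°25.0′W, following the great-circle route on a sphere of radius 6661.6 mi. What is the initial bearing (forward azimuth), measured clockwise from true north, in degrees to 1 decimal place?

With φ₁ = -0.3264, φ₂ = -0.2775, Δλ = 0.3730 rad, the forward-azimuth formula gives
θ = atan2( sin Δλ cos φ₂ , cos φ₁ sin φ₂ − sin φ₁ cos φ₂ cos Δλ ) = atan2(0.3504, 0.0276) = 85.49°.
So the initial bearing is 85.5°.

85.5°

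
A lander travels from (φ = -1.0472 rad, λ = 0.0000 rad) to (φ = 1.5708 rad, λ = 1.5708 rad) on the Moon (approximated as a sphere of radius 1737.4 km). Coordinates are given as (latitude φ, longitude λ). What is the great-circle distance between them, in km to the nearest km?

4549 km

Let φ₁ = -1.0472 rad, φ₂ = 1.5708 rad, and Δλ = 1.5708 rad.
cos c = sin φ₁ sin φ₂ + cos φ₁ cos φ₂ cos Δλ = (-0.8660)(1.0000) + (0.5000)(-0.0000)(-0.0000) = -0.86603,
so c = arccos(-0.86603) = 2.61800 rad.
Distance = R·c = 1737.4 × 2.6180 ≈ 4549 km.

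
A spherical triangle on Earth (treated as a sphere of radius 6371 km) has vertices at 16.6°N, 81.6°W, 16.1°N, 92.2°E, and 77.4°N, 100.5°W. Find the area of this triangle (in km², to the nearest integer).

14656680 km²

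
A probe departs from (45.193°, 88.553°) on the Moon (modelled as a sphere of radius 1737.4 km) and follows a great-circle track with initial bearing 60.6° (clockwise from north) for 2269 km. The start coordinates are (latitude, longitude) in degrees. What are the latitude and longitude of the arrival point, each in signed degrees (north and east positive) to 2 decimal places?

Angular distance δ = d/R = 2269/1737.4 = 1.30597 rad; initial bearing θ = 1.0577 rad.
sin φ₂ = sin φ₁ cos δ + cos φ₁ sin δ cos θ = (0.7095)(0.2617) + (0.7047)(0.9651)(0.4909) = 0.5196, so φ₂ = 31.30°.
Δλ = atan2(sin θ sin δ cos φ₁, cos δ − sin φ₁ sin φ₂) = atan2(0.5926, -0.1069) = 100.227°.
λ₂ = 88.553° + 100.227° = 188.78° → -171.22° after wrapping to (−180°, 180°].

31.30°, -171.22°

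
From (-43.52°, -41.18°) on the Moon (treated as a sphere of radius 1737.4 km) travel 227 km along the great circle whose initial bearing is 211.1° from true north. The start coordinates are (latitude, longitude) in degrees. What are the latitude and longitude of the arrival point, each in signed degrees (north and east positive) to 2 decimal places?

-49.79°, -47.16°

Angular distance δ = d/R = 227/1737.4 = 0.13066 rad; initial bearing θ = 3.6844 rad.
sin φ₂ = sin φ₁ cos δ + cos φ₁ sin δ cos θ = (-0.6886)(0.9915) + (0.7251)(0.1303)(-0.8563) = -0.7636, so φ₂ = -49.79°.
Δλ = atan2(sin θ sin δ cos φ₁, cos δ − sin φ₁ sin φ₂) = atan2(-0.0488, 0.4656) = -5.983°.
λ₂ = -41.180° − 5.983° = -47.16°.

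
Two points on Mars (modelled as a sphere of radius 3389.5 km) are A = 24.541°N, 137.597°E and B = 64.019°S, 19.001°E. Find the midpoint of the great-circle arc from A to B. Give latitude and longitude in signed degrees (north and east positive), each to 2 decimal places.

-31.19°, 108.81°

Central angle δ = 2.1701 rad. Interpolating on the sphere with fraction f = 0.5:
P = [sin((1−f)δ)·A + sin(fδ)·B] / sin δ = 1.0710·A + 1.0710·B in Cartesian coordinates,
giving P = (-0.2758, 0.8097, -0.5179), i.e. latitude -31.19°, longitude 108.81°.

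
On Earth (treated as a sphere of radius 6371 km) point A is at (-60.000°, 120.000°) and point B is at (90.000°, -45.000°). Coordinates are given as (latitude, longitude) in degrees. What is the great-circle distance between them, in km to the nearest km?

In radians: φ₁ = -1.0472, φ₂ = 1.5708, Δλ = -165.000° = -2.8798 rad.
cos c = sin φ₁ sin φ₂ + cos φ₁ cos φ₂ cos Δλ = (-0.8660)(1.0000) + (0.5000)(0.0000)(-0.9659) = -0.86603,
so c = arccos(-0.86603) = 2.61799 rad.
Distance = R·c = 6371 × 2.6180 ≈ 16679 km.

16679 km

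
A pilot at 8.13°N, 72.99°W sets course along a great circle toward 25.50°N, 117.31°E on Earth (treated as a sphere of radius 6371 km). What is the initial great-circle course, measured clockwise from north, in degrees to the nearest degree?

With φ₁ = 0.1419, φ₂ = 0.4451, Δλ = -2.9618 rad, the forward-azimuth formula gives
θ = atan2( sin Δλ cos φ₂ , cos φ₁ sin φ₂ − sin φ₁ cos φ₂ cos Δλ ) = atan2(-0.1614, 0.5518) = -16.30°.
Adding 360° brings this into [0°, 360°): 344°.

344°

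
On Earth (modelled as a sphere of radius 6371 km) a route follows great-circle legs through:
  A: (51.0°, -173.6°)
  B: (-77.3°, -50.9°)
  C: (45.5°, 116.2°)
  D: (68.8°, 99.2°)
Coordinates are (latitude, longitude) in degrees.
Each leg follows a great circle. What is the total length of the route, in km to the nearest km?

35475 km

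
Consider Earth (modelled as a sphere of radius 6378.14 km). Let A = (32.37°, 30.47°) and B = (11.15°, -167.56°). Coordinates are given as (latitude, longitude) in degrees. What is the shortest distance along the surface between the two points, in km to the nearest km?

14827 km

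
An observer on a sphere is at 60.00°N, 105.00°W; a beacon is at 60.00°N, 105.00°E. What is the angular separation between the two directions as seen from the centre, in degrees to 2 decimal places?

Let φ₁ = 1.0472 rad, φ₂ = 1.0472 rad, and Δλ = -2.6180 rad.
Haversine: a = sin²(Δφ/2) + cos φ₁ cos φ₂ sin²(Δλ/2) = 0.0000 + (0.5000)(0.5000)(0.9330) = 0.23325.
Central angle c = 2·arcsin(√a) = 1.00807 rad.
So the angular separation is 57.76°.

57.76°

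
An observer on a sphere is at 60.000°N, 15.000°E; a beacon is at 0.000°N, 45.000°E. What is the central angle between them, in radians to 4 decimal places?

1.1230 rad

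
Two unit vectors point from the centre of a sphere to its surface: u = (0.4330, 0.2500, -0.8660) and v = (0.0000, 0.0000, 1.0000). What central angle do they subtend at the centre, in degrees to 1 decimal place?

u·v = -0.8660; |u| = 1.0000, |v| = 1.0000.
cos θ = (u·v)/(|u||v|) = -0.8660, so θ = 150.0°.

150.0°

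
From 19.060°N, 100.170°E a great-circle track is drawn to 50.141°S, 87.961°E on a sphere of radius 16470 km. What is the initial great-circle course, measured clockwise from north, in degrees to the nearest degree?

188°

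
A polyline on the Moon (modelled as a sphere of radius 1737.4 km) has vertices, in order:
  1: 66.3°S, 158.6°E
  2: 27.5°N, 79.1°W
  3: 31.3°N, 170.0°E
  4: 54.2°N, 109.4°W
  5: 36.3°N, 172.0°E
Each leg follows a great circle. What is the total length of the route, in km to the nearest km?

Leg 1→2: central angle 2.2311 rad, distance 3876.2 km.
Leg 2→3: central angle 1.6013 rad, distance 2782.1 km.
Leg 3→4: central angle 1.0437 rad, distance 1813.4 km.
Leg 4→5: central angle 0.9602 rad, distance 1668.3 km.
Total: 3876.2 + 2782.1 + 1813.4 + 1668.3 ≈ 10140 km.

10140 km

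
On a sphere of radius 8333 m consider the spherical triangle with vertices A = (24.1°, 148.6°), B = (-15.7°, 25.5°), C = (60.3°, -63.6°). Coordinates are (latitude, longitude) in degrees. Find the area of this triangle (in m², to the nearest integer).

Side lengths (central angles): a = 1.8004, b = 1.5988, c = 2.2023 rad; semiperimeter s = 2.8008.
By l'Huilier's theorem, tan(E/4) = √[tan(s/2) tan((s−a)/2) tan((s−b)/2) tan((s−c)/2)], giving spherical excess E = 2.7462 rad.
Area = E·R² = 2.7462 × (8333)² ≈ 190695559 m².

190695559 m²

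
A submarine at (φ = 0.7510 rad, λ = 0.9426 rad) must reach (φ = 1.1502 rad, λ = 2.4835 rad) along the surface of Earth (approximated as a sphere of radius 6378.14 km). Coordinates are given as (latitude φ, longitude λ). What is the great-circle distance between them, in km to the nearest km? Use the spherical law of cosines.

With latitudes φ₁ = 43.029°, φ₂ = 65.902° and longitude difference Δλ = 88.287°:
cos c = sin φ₁ sin φ₂ + cos φ₁ cos φ₂ cos Δλ = (0.6824)(0.9128) + (0.7310)(0.4083)(0.0299) = 0.63182,
so c = arccos(0.63182) = 0.88690 rad.
Distance = R·c = 6378.14 × 0.8869 ≈ 5657 km.

5657 km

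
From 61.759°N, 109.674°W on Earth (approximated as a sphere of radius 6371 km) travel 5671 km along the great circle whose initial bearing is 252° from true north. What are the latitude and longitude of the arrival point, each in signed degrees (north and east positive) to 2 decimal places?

Angular distance δ = d/R = 5671/6371 = 0.89013 rad; initial bearing θ = 4.3982 rad.
sin φ₂ = sin φ₁ cos δ + cos φ₁ sin δ cos θ = (0.8810)(0.6293) + (0.4732)(0.7772)(-0.3090) = 0.4408, so φ₂ = 26.15°.
Δλ = atan2(sin θ sin δ cos φ₁, cos δ − sin φ₁ sin φ₂) = atan2(-0.3497, 0.2410) = -55.428°.
λ₂ = -109.674° − 55.428° = -165.10°.

26.15°, -165.10°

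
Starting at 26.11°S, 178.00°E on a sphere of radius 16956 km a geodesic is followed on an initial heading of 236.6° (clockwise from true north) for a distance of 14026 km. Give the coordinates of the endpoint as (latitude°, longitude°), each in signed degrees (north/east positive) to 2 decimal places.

-41.43°, 122.95°

Angular distance δ = d/R = 14026/16956 = 0.82720 rad; initial bearing θ = 4.1294 rad.
sin φ₂ = sin φ₁ cos δ + cos φ₁ sin δ cos θ = (-0.4401)(0.6769) + (0.8980)(0.7360)(-0.5505) = -0.6617, so φ₂ = -41.43°.
Δλ = atan2(sin θ sin δ cos φ₁, cos δ − sin φ₁ sin φ₂) = atan2(-0.5518, 0.3857) = -55.045°.
λ₂ = 178.000° − 55.045° = 122.95°.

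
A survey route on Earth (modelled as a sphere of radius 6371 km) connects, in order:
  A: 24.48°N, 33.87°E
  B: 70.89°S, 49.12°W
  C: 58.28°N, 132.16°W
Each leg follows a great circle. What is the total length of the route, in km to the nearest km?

Leg A→B: central angle 1.9339 rad, distance 12320.9 km.
Leg B→C: central angle 2.4701 rad, distance 15737.0 km.
Total: 12320.9 + 15737.0 ≈ 28058 km.

28058 km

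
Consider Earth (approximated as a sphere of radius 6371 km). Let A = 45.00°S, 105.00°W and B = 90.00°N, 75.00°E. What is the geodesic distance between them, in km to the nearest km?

In radians: φ₁ = -0.7854, φ₂ = 1.5708, Δλ = -180.000° = -3.1416 rad.
cos c = sin φ₁ sin φ₂ + cos φ₁ cos φ₂ cos Δλ = (-0.7071)(1.0000) + (0.7071)(0.0000)(-1.0000) = -0.70711,
so c = arccos(-0.70711) = 2.35619 rad.
Distance = R·c = 6371 × 2.3562 ≈ 15011 km.

15011 km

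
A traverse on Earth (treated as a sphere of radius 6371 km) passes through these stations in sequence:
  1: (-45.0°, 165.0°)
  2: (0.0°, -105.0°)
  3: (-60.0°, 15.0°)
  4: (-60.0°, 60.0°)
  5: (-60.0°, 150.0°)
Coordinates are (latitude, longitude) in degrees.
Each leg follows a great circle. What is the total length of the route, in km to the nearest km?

Leg 1→2: central angle 1.5708 rad, distance 10007.5 km.
Leg 2→3: central angle 1.8235 rad, distance 11617.4 km.
Leg 3→4: central angle 0.3851 rad, distance 2453.2 km.
Leg 4→5: central angle 0.7227 rad, distance 4604.5 km.
Total: 10007.5 + 11617.4 + 2453.2 + 4604.5 ≈ 28683 km.

28683 km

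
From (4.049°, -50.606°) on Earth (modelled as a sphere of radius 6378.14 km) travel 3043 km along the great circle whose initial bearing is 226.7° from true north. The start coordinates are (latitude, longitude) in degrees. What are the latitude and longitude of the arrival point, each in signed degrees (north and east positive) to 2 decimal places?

-14.56°, -70.81°

Angular distance δ = d/R = 3043/6378.14 = 0.47710 rad; initial bearing θ = 3.9567 rad.
sin φ₂ = sin φ₁ cos δ + cos φ₁ sin δ cos θ = (0.0706)(0.8883) + (0.9975)(0.4592)(-0.6858) = -0.2514, so φ₂ = -14.56°.
Δλ = atan2(sin θ sin δ cos φ₁, cos δ − sin φ₁ sin φ₂) = atan2(-0.3334, 0.9061) = -20.199°.
λ₂ = -50.606° − 20.199° = -70.81°.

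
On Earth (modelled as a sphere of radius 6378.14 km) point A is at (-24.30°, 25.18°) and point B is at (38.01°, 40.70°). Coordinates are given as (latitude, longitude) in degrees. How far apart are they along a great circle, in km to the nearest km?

7124 km

With latitudes φ₁ = -24.300°, φ₂ = 38.010° and longitude difference Δλ = 15.520°:
cos c = sin φ₁ sin φ₂ + cos φ₁ cos φ₂ cos Δλ = (-0.4115)(0.6158) + (0.9114)(0.7879)(0.9635) = 0.43850,
so c = arccos(0.43850) = 1.11686 rad.
Distance = R·c = 6378.14 × 1.1169 ≈ 7124 km.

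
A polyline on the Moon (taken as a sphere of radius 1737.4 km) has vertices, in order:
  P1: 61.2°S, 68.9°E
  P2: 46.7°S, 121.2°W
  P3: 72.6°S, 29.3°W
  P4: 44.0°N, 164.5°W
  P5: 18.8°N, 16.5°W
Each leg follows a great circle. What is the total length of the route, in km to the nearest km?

11332 km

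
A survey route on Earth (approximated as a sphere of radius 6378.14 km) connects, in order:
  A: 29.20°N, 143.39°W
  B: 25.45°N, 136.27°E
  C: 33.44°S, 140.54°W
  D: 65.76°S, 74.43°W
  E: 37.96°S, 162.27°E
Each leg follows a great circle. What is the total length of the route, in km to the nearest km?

31846 km

Leg A→B: central angle 1.2218 rad, distance 7793.1 km.
Leg B→C: central angle 1.7188 rad, distance 10962.7 km.
Leg C→D: central angle 0.8747 rad, distance 5579.0 km.
Leg D→E: central angle 1.1776 rad, distance 7510.8 km.
Total: 7793.1 + 10962.7 + 5579.0 + 7510.8 ≈ 31846 km.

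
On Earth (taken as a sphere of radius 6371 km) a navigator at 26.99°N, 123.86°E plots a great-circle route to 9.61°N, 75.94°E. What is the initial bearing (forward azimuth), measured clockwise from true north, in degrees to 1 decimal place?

258.3°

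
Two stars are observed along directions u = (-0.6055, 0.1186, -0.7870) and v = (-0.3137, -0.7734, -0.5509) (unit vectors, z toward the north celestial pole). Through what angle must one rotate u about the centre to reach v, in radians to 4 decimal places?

1.0101 rad

u·v = 0.5318; |u| = 1.0000, |v| = 1.0000.
cos θ = (u·v)/(|u||v|) = 0.5317, so θ = 1.0101 rad.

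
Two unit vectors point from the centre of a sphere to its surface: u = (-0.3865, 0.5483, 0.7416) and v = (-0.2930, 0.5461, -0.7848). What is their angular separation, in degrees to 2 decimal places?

99.75°

u·v = -0.1693; |u| = 1.0000, |v| = 1.0000.
cos θ = (u·v)/(|u||v|) = -0.1693, so θ = 99.75°.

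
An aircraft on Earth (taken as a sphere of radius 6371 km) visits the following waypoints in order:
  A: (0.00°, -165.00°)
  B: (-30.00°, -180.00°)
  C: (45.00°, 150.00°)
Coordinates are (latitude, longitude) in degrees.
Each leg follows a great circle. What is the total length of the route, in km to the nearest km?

Leg A→B: central angle 0.5799 rad, distance 3694.6 km.
Leg B→C: central angle 1.3931 rad, distance 8875.3 km.
Total: 3694.6 + 8875.3 ≈ 12570 km.

12570 km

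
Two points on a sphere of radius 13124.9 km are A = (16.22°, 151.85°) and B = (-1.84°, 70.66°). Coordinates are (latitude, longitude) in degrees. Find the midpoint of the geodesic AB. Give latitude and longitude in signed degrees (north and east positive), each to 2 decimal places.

9.43°, 110.27°

Central angle δ = 1.4323 rad. Interpolating on the sphere with fraction f = 0.5:
P = [sin((1−f)δ)·A + sin(fδ)·B] / sin δ = 0.6628·A + 0.6628·B in Cartesian coordinates,
giving P = (-0.3418, 0.9254, 0.1639), i.e. latitude 9.43°, longitude 110.27°.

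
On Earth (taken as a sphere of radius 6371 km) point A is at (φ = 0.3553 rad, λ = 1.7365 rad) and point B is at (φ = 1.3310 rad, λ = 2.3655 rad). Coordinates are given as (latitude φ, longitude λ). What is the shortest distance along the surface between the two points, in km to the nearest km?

6539 km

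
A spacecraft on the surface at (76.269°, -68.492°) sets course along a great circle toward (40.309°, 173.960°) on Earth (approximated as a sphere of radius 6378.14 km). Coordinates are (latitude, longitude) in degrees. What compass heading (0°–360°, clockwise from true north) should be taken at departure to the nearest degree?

306°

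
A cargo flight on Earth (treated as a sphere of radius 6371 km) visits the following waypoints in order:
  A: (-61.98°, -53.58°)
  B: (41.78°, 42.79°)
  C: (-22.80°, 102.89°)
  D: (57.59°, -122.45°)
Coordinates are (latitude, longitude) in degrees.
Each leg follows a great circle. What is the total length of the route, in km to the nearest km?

Leg A→B: central angle 2.2485 rad, distance 14325.5 km.
Leg B→C: central angle 1.4862 rad, distance 9468.6 km.
Leg C→D: central angle 2.3110 rad, distance 14723.5 km.
Total: 14325.5 + 9468.6 + 14723.5 ≈ 38518 km.

38518 km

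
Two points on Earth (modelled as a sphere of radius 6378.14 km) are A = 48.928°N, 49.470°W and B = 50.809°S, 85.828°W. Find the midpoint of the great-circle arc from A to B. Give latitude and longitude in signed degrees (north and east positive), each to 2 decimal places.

Central angle δ = 1.8234 rad. Interpolating on the sphere with fraction f = 0.5:
P = [sin((1−f)δ)·A + sin(fδ)·B] / sin δ = 0.8165·A + 0.8165·B in Cartesian coordinates,
giving P = (0.3861, -0.9223, -0.0173), i.e. latitude -0.99°, longitude -67.28°.

-0.99°, -67.28°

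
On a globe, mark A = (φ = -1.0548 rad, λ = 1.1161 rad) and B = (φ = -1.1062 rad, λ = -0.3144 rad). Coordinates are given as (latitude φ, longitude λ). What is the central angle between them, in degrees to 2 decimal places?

36.05°

Let φ₁ = -1.0548 rad, φ₂ = -1.1062 rad, and Δλ = -1.4305 rad.
Haversine: a = sin²(Δφ/2) + cos φ₁ cos φ₂ sin²(Δλ/2) = 0.0007 + (0.4934)(0.4481)(0.4301) = 0.09574.
Central angle c = 2·arcsin(√a) = 0.62917 rad.
So the angular separation is 36.05°.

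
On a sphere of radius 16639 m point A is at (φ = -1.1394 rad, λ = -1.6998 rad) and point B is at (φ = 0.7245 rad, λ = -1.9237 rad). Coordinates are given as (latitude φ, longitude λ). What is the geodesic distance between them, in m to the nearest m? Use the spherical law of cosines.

31149 m

In radians: φ₁ = -1.1394, φ₂ = 0.7245, Δλ = -12.829° = -0.2239 rad.
cos c = sin φ₁ sin φ₂ + cos φ₁ cos φ₂ cos Δλ = (-0.9084)(0.6628) + (0.4181)(0.7488)(0.9750) = -0.29674,
so c = arccos(-0.29674) = 1.87207 rad.
Distance = R·c = 16639 × 1.8721 ≈ 31149 m.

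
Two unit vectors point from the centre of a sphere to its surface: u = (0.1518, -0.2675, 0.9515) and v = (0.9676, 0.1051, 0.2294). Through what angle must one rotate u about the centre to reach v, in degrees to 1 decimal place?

u·v = 0.3370; |u| = 1.0000, |v| = 1.0000.
cos θ = (u·v)/(|u||v|) = 0.3371, so θ = 70.3°.

70.3°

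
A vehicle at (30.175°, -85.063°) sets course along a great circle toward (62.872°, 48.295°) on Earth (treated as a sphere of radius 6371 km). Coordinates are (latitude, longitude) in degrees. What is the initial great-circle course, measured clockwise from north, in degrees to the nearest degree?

Δλ = 133.358° = 2.3275 rad.
y = sin Δλ · cos φ₂ = (0.7271)(0.4560) = 0.3315
x = cos φ₁ sin φ₂ − sin φ₁ cos φ₂ cos Δλ = (0.8645)(0.8900) − (0.5026)(0.4560)(-0.6866) = 0.9267
θ = atan2(y, x) = 19.68°, so the bearing is 20°.

20°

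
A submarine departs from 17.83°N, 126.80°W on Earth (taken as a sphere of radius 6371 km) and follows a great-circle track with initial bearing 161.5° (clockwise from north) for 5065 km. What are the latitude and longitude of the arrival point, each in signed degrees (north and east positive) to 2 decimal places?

Angular distance δ = d/R = 5065/6371 = 0.79501 rad; initial bearing θ = 2.8187 rad.
sin φ₂ = sin φ₁ cos δ + cos φ₁ sin δ cos θ = (0.3062)(0.7003) + (0.9520)(0.7139)(-0.9483) = -0.4300, so φ₂ = -25.47°.
Δλ = atan2(sin θ sin δ cos φ₁, cos δ − sin φ₁ sin φ₂) = atan2(0.2156, 0.8320) = 14.531°.
λ₂ = -126.800° + 14.531° = -112.27°.

-25.47°, -112.27°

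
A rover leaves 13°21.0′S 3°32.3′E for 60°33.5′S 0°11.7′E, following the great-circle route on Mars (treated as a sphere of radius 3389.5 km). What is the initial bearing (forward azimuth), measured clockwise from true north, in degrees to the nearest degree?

With φ₁ = -0.2330, φ₂ = -1.0569, Δλ = -0.0584 rad, the forward-azimuth formula gives
θ = atan2( sin Δλ cos φ₂ , cos φ₁ sin φ₂ − sin φ₁ cos φ₂ cos Δλ ) = atan2(-0.0287, -0.7340) = -177.76°.
Adding 360° brings this into [0°, 360°): 182°.

182°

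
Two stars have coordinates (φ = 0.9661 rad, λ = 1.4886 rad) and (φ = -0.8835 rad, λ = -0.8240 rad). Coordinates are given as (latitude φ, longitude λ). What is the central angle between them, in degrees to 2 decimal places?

151.59°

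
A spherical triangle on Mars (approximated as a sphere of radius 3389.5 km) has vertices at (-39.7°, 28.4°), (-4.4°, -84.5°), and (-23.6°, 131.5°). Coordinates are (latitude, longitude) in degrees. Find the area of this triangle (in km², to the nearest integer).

Side lengths (central angles): a = 2.3581, b = 1.4747, c = 1.8230 rad; semiperimeter s = 2.8279.
By l'Huilier's theorem, tan(E/4) = √[tan(s/2) tan((s−a)/2) tan((s−b)/2) tan((s−c)/2)], giving spherical excess E = 2.7404 rad.
Area = E·R² = 2.7404 × (3389.5)² ≈ 31484187 km².

31484187 km²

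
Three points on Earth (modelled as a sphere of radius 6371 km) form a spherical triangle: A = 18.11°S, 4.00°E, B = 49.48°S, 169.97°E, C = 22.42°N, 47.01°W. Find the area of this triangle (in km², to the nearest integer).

88247531 km²

Side lengths (central angles): a = 2.4492, b = 1.1216, c = 1.9421 rad; semiperimeter s = 2.7564.
By l'Huilier's theorem, tan(E/4) = √[tan(s/2) tan((s−a)/2) tan((s−b)/2) tan((s−c)/2)], giving spherical excess E = 2.1741 rad.
Area = E·R² = 2.1741 × (6371)² ≈ 88247531 km².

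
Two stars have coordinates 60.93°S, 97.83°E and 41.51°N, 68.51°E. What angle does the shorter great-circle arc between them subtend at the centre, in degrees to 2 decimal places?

With latitudes φ₁ = -60.930°, φ₂ = 41.510° and longitude difference Δλ = -29.320°:
Haversine: a = sin²(Δφ/2) + cos φ₁ cos φ₂ sin²(Δλ/2) = 0.6077 + (0.4859)(0.7488)(0.0641) = 0.63101.
Central angle c = 2·arcsin(√a) = 1.83592 rad.
So the angular separation is 105.19°.

105.19°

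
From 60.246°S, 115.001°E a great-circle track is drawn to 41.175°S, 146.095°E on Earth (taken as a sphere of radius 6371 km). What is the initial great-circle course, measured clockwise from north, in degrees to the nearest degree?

Δλ = 31.094° = 0.5427 rad.
y = sin Δλ · cos φ₂ = (0.5164)(0.7527) = 0.3887
x = cos φ₁ sin φ₂ − sin φ₁ cos φ₂ cos Δλ = (0.4963)(-0.6584) − (-0.8682)(0.7527)(0.8563) = 0.2328
θ = atan2(y, x) = 59.08°, so the bearing is 59°.

59°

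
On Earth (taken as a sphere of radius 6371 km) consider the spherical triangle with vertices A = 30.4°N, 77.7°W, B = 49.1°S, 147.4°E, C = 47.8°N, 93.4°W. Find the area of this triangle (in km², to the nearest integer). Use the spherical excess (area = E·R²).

Side lengths (central angles): a = 2.4567, b = 0.3692, c = 2.4672 rad; semiperimeter s = 2.6466.
By l'Huilier's theorem, tan(E/4) = √[tan(s/2) tan((s−a)/2) tan((s−b)/2) tan((s−c)/2)], giving spherical excess E = 1.0587 rad.
Area = E·R² = 1.0587 × (6371)² ≈ 42970805 km².

42970805 km²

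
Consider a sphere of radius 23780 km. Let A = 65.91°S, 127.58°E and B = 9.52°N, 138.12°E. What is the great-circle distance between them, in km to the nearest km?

31473 km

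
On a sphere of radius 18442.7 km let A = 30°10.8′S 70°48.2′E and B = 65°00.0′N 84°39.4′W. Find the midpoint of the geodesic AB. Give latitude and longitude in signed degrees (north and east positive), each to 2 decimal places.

The central angle between A and B is δ = 2.4783 rad.
With f = 0.5, the slerp weights are sin((1−f)δ)/sin δ = 1.5356 and sin(fδ)/sin δ = 1.5356.
Weighted sum of the unit vectors: (1.5356)·(0.2842,0.8164,-0.5027) + (1.5356)·(0.0394,-0.4208,0.9063) = (0.4969, 0.6075, 0.6197).
Converting back: φ = atan2(z, √(x²+y²)) = 38.30°, λ = atan2(y, x) = 50.72°.

38.30°, 50.72°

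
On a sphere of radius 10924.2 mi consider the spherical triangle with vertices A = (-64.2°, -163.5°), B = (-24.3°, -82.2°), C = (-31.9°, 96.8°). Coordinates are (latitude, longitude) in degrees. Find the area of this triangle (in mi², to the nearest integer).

Side lengths (central angles): a = 2.1606, b = 1.1445, c = 1.1258 rad; semiperimeter s = 2.2154.
By l'Huilier's theorem, tan(E/4) = √[tan(s/2) tan((s−a)/2) tan((s−b)/2) tan((s−c)/2)], giving spherical excess E = 0.5585 rad.
Area = E·R² = 0.5585 × (10924.2)² ≈ 66644992 mi².

66644992 mi²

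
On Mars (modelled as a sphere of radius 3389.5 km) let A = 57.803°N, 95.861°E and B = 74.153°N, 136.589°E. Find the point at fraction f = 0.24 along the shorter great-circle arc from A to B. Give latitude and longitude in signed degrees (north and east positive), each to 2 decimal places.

62.46°, 101.30°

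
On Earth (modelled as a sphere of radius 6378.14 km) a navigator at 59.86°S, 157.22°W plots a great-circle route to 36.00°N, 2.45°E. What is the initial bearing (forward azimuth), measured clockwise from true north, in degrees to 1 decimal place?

Δλ = 159.670° = 2.7868 rad.
y = sin Δλ · cos φ₂ = (0.3474)(0.8090) = 0.2811
x = cos φ₁ sin φ₂ − sin φ₁ cos φ₂ cos Δλ = (0.5021)(0.5878) − (-0.8648)(0.8090)(-0.9377) = -0.3609
θ = atan2(y, x) = 142.09°, so the bearing is 142.1°.

142.1°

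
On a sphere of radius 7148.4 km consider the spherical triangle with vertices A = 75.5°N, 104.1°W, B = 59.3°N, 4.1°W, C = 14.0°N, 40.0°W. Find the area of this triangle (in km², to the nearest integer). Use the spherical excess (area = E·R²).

Side lengths (central angles): a = 0.9156, b = 1.2235, c = 0.6262 rad; semiperimeter s = 1.3827.
By l'Huilier's theorem, tan(E/4) = √[tan(s/2) tan((s−a)/2) tan((s−b)/2) tan((s−c)/2)], giving spherical excess E = 0.3153 rad.
Area = E·R² = 0.3153 × (7148.4)² ≈ 16109662 km².

16109662 km²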